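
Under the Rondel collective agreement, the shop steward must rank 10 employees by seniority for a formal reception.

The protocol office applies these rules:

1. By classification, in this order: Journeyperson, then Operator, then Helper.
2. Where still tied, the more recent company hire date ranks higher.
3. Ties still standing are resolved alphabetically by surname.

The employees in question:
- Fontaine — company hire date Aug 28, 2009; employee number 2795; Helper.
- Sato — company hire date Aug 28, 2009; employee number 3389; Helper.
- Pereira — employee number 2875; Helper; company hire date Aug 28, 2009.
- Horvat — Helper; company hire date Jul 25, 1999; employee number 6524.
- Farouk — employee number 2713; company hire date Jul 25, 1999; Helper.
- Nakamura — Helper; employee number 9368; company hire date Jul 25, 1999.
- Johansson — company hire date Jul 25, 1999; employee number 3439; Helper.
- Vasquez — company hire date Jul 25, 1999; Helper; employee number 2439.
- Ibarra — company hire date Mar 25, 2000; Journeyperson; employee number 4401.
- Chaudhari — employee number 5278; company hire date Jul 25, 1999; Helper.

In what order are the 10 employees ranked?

Ibarra, Fontaine, Pereira, Sato, Chaudhari, Farouk, Horvat, Johansson, Nakamura, Vasquez

By classification: Ibarra (Journeyperson); then Fontaine, Pereira, Sato, Chaudhari, Farouk, Horvat, Johansson, Nakamura and Vasquez (Helper).
Among Fontaine, Pereira, Sato, Chaudhari, Farouk, Horvat, Johansson, Nakamura and Vasquez, by company hire date (later first): Fontaine, Pereira and Sato (Aug 28, 2009) before Chaudhari, Farouk, Horvat, Johansson, Nakamura and Vasquez (Jul 25, 1999).
Among Fontaine, Pereira and Sato, alphabetically by surname: Fontaine before Pereira before Sato.
Among Chaudhari, Farouk, Horvat, Johansson, Nakamura and Vasquez, alphabetically by surname: Chaudhari before Farouk before Horvat before Johansson before Nakamura before Vasquez.
Full order: Ibarra, Fontaine, Pereira, Sato, Chaudhari, Farouk, Horvat, Johansson, Nakamura, Vasquez.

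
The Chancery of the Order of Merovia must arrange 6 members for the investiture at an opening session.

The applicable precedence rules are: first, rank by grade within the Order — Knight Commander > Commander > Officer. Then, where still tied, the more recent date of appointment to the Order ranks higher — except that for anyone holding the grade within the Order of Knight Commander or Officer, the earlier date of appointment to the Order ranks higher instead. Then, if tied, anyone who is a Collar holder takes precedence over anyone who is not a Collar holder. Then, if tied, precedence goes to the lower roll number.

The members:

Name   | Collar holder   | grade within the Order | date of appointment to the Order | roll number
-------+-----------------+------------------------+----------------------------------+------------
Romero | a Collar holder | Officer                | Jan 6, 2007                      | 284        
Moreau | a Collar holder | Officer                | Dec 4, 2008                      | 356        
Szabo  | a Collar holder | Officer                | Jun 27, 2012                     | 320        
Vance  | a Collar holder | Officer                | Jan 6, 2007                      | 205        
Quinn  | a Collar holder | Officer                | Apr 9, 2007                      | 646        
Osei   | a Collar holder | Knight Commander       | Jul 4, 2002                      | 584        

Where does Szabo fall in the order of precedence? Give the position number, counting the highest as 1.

6

By grade within the Order: Osei (Knight Commander); then Vance, Romero, Quinn, Moreau and Szabo (Officer).
Among Vance, Romero, Quinn, Moreau and Szabo, by date of appointment to the Order (earlier first) (reversed rule for this group): Vance and Romero (Jan 6, 2007) before Quinn (Apr 9, 2007) before Moreau (Dec 4, 2008) before Szabo (Jun 27, 2012).
Vance and Romero are each a Collar holder, so the next rule applies.
Among Vance and Romero, by roll number (lower first): Vance (205) before Romero (284).
Order: Osei, Vance, Romero, Quinn, Moreau, Szabo. So position 6.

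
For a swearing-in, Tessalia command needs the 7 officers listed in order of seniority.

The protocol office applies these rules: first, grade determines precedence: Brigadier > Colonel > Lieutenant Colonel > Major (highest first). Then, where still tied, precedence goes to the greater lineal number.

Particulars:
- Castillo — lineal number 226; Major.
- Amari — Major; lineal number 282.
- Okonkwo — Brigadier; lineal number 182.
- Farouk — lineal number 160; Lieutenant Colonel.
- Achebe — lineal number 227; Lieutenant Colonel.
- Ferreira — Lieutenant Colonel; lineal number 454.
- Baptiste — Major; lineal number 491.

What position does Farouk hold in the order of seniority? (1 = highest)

4

By grade: Okonkwo (Brigadier); then Ferreira, Achebe and Farouk (Lieutenant Colonel); then Baptiste, Amari and Castillo (Major).
Among Ferreira, Achebe and Farouk, by lineal number (higher first): Ferreira (454) before Achebe (227) before Farouk (160).
Among Baptiste, Amari and Castillo, by lineal number (higher first): Baptiste (491) before Amari (282) before Castillo (226).
Order: Okonkwo, Ferreira, Achebe, Farouk, Baptiste, Amari, Castillo. So position 4.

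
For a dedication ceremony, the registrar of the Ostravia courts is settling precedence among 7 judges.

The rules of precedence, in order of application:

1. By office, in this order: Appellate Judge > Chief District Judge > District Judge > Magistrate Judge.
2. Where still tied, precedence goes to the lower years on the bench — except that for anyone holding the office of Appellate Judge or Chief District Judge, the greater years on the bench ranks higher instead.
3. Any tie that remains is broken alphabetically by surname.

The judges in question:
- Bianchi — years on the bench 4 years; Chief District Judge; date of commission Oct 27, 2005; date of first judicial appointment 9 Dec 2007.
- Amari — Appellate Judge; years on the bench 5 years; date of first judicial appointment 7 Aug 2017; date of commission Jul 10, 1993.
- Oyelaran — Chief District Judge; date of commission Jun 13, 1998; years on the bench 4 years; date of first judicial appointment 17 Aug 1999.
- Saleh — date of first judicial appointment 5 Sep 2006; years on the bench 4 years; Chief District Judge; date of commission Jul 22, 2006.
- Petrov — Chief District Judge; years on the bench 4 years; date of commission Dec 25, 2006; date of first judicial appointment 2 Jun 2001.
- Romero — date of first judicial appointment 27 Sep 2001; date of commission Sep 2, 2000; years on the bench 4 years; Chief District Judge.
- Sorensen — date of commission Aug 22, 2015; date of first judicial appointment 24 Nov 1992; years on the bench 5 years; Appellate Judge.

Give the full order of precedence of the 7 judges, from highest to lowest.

Amari, Sorensen, Bianchi, Oyelaran, Petrov, Romero, Saleh

By office: Amari and Sorensen (Appellate Judge); then Bianchi, Oyelaran, Petrov, Romero and Saleh (Chief District Judge).
Amari and Sorensen both have years on the bench 5 years, so the next rule applies.
Among Amari and Sorensen, alphabetically by surname: Amari before Sorensen.
Bianchi, Oyelaran, Petrov, Romero and Saleh all have years on the bench 4 years, so the next rule applies.
Among Bianchi, Oyelaran, Petrov, Romero and Saleh, alphabetically by surname: Bianchi before Oyelaran before Petrov before Romero before Saleh.
Full order: Amari, Sorensen, Bianchi, Oyelaran, Petrov, Romero, Saleh.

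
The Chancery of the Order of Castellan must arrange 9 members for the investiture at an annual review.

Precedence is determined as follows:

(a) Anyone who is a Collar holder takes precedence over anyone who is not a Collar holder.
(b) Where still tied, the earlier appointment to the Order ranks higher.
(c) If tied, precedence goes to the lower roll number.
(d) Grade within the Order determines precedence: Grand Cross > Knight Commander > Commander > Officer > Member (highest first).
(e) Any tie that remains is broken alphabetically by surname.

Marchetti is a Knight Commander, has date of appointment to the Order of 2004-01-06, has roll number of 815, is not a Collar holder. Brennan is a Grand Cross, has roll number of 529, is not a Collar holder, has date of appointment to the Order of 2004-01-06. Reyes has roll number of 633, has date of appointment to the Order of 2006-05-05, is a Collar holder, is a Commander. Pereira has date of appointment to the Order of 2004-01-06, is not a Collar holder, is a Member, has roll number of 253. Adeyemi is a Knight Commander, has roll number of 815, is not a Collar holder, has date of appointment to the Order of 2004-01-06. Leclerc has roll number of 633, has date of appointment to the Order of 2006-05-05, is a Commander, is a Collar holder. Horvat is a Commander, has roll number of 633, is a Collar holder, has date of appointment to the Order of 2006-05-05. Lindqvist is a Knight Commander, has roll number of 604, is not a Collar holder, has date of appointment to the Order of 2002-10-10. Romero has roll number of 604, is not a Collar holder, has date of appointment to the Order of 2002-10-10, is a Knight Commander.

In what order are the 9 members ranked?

By the first rule: Horvat, Leclerc and Reyes (each a Collar holder); then Lindqvist, Romero, Pereira, Brennan, Adeyemi and Marchetti (each not a Collar holder).
Horvat, Leclerc and Reyes all have date of appointment to the Order 2006-05-05, so the next rule applies.
Horvat, Leclerc and Reyes all have roll number 633, so the next rule applies.
Horvat, Leclerc and Reyes are each Commander, so the next rule applies.
Among Horvat, Leclerc and Reyes, alphabetically by surname: Horvat before Leclerc before Reyes.
Among Lindqvist, Romero, Pereira, Brennan, Adeyemi and Marchetti, by date of appointment to the Order (earlier first): Lindqvist and Romero (2002-10-10) before Pereira, Brennan, Adeyemi and Marchetti (2004-01-06).
Lindqvist and Romero both have roll number 604, so the next rule applies.
Lindqvist and Romero are each Knight Commander, so the next rule applies.
Among Lindqvist and Romero, alphabetically by surname: Lindqvist before Romero.
Among Pereira, Brennan, Adeyemi and Marchetti, by roll number (lower first): Pereira (253) before Brennan (529) before Adeyemi and Marchetti (815).
Adeyemi and Marchetti are each Knight Commander, so the next rule applies.
Among Adeyemi and Marchetti, alphabetically by surname: Adeyemi before Marchetti.
Full order: Horvat, Leclerc, Reyes, Lindqvist, Romero, Pereira, Brennan, Adeyemi, Marchetti.

Horvat, Leclerc, Reyes, Lindqvist, Romero, Pereira, Brennan, Adeyemi, Marchetti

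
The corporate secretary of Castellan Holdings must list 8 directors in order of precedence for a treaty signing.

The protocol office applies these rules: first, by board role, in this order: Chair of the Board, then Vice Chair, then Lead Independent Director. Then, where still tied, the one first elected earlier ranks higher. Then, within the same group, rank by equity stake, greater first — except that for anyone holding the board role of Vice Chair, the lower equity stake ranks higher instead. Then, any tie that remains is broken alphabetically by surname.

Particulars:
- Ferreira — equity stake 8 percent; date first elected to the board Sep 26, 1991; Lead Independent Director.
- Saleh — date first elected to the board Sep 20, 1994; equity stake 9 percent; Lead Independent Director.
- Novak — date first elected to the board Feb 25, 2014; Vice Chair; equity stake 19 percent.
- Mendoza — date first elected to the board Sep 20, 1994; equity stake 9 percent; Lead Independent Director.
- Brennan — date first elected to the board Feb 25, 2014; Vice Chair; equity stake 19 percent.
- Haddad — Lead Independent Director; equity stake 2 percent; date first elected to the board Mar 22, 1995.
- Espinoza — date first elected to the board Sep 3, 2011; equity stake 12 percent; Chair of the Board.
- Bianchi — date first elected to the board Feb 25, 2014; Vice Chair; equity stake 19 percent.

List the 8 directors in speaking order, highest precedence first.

Espinoza, Bianchi, Brennan, Novak, Ferreira, Mendoza, Saleh, Haddad

By board role: Espinoza (Chair of the Board); then Bianchi, Brennan and Novak (Vice Chair); then Ferreira, Mendoza, Saleh and Haddad (Lead Independent Director).
Bianchi, Brennan and Novak all have date first elected to the board Feb 25, 2014, so the next rule applies.
Bianchi, Brennan and Novak all have equity stake 19 percent, so the next rule applies.
Among Bianchi, Brennan and Novak, alphabetically by surname: Bianchi before Brennan before Novak.
Among Ferreira, Mendoza, Saleh and Haddad, by date first elected to the board (earlier first): Ferreira (Sep 26, 1991) before Mendoza and Saleh (Sep 20, 1994) before Haddad (Mar 22, 1995).
Mendoza and Saleh both have equity stake 9 percent, so the next rule applies.
Among Mendoza and Saleh, alphabetically by surname: Mendoza before Saleh.
Full order: Espinoza, Bianchi, Brennan, Novak, Ferreira, Mendoza, Saleh, Haddad.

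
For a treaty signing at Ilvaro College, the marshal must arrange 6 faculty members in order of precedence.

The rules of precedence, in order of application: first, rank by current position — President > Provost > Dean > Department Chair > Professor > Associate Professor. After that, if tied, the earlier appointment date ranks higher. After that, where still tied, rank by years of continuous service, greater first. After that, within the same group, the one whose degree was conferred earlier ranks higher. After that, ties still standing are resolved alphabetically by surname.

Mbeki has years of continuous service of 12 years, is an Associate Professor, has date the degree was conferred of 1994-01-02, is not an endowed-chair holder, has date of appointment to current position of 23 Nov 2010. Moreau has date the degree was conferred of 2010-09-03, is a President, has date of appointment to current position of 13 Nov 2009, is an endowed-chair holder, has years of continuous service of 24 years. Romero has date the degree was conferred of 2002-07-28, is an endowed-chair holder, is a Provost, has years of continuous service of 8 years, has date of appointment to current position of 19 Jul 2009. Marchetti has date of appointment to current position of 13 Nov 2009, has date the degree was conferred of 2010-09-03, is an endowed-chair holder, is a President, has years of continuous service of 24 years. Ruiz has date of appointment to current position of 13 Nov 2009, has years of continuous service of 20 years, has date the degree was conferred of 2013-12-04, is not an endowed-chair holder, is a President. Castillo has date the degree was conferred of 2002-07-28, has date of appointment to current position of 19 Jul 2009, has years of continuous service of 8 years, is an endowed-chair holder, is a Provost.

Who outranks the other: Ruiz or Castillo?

Ruiz

By current position: Marchetti, Moreau and Ruiz (President); then Castillo and Romero (Provost); then Mbeki (Associate Professor).
Marchetti, Moreau and Ruiz all have date of appointment to current position 13 Nov 2009, so the next rule applies.
Among Marchetti, Moreau and Ruiz, by years of continuous service (higher first): Marchetti and Moreau (24 years) before Ruiz (20 years).
Marchetti and Moreau both have date the degree was conferred 2010-09-03, so the next rule applies.
Among Marchetti and Moreau, alphabetically by surname: Marchetti before Moreau.
Castillo and Romero both have date of appointment to current position 19 Jul 2009, so the next rule applies.
Castillo and Romero both have years of continuous service 8 years, so the next rule applies.
Castillo and Romero both have date the degree was conferred 2002-07-28, so the next rule applies.
Among Castillo and Romero, alphabetically by surname: Castillo before Romero.
So Ruiz takes precedence.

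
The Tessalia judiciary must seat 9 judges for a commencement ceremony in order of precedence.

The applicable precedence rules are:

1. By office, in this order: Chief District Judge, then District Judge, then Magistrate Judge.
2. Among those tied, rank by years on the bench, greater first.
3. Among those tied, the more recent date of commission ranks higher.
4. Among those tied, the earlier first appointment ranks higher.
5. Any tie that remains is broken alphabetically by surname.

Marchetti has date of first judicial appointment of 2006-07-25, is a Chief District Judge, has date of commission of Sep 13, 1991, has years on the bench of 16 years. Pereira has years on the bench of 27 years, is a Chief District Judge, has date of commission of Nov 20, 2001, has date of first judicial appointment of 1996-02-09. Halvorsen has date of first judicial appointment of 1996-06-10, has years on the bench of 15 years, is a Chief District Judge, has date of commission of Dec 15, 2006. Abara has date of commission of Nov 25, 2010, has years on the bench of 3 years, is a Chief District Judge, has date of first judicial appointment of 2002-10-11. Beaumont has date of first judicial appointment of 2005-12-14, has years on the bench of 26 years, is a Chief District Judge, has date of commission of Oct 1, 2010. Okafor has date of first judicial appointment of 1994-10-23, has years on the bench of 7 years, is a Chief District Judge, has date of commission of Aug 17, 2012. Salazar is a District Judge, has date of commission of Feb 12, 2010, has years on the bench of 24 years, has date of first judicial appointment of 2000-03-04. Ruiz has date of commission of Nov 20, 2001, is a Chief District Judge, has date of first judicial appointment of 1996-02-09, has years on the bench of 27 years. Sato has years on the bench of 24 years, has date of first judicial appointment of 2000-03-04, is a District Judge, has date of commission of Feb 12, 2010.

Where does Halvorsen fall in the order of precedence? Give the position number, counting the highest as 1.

5

By office: Pereira, Ruiz, Beaumont, Marchetti, Halvorsen, Okafor and Abara (Chief District Judge); then Salazar and Sato (District Judge).
Among Pereira, Ruiz, Beaumont, Marchetti, Halvorsen, Okafor and Abara, by years on the bench (higher first): Pereira and Ruiz (27 years) before Beaumont (26 years) before Marchetti (16 years) before Halvorsen (15 years) before Okafor (7 years) before Abara (3 years).
Pereira and Ruiz both have date of commission Nov 20, 2001, so the next rule applies.
Pereira and Ruiz both have date of first judicial appointment 1996-02-09, so the next rule applies.
Among Pereira and Ruiz, alphabetically by surname: Pereira before Ruiz.
Salazar and Sato both have years on the bench 24 years, so the next rule applies.
Salazar and Sato both have date of commission Feb 12, 2010, so the next rule applies.
Salazar and Sato both have date of first judicial appointment 2000-03-04, so the next rule applies.
Among Salazar and Sato, alphabetically by surname: Salazar before Sato.
Order: Pereira, Ruiz, Beaumont, Marchetti, Halvorsen, Okafor, Abara, Salazar, Sato. So position 5.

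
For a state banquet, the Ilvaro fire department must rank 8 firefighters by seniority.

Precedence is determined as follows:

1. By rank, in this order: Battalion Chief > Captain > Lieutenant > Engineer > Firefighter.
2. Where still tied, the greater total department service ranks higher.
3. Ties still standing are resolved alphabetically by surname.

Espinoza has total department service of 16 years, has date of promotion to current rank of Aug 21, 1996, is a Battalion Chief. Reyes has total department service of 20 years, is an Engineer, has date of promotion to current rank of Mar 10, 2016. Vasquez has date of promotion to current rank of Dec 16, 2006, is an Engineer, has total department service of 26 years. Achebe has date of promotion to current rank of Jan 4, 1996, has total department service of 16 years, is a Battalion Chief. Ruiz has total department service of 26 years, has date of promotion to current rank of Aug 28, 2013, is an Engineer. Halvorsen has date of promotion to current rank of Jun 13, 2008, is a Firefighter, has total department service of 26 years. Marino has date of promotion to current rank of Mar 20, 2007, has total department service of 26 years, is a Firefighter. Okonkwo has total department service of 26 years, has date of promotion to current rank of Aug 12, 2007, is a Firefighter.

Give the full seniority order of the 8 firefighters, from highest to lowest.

Achebe, Espinoza, Ruiz, Vasquez, Reyes, Halvorsen, Marino, Okonkwo

By rank: Achebe and Espinoza (Battalion Chief); then Ruiz, Vasquez and Reyes (Engineer); then Halvorsen, Marino and Okonkwo (Firefighter).
Achebe and Espinoza both have total department service 16 years, so the next rule applies.
Among Achebe and Espinoza, alphabetically by surname: Achebe before Espinoza.
Among Ruiz, Vasquez and Reyes, by total department service (higher first): Ruiz and Vasquez (26 years) before Reyes (20 years).
Among Ruiz and Vasquez, alphabetically by surname: Ruiz before Vasquez.
Halvorsen, Marino and Okonkwo all have total department service 26 years, so the next rule applies.
Among Halvorsen, Marino and Okonkwo, alphabetically by surname: Halvorsen before Marino before Okonkwo.
Full order: Achebe, Espinoza, Ruiz, Vasquez, Reyes, Halvorsen, Marino, Okonkwo.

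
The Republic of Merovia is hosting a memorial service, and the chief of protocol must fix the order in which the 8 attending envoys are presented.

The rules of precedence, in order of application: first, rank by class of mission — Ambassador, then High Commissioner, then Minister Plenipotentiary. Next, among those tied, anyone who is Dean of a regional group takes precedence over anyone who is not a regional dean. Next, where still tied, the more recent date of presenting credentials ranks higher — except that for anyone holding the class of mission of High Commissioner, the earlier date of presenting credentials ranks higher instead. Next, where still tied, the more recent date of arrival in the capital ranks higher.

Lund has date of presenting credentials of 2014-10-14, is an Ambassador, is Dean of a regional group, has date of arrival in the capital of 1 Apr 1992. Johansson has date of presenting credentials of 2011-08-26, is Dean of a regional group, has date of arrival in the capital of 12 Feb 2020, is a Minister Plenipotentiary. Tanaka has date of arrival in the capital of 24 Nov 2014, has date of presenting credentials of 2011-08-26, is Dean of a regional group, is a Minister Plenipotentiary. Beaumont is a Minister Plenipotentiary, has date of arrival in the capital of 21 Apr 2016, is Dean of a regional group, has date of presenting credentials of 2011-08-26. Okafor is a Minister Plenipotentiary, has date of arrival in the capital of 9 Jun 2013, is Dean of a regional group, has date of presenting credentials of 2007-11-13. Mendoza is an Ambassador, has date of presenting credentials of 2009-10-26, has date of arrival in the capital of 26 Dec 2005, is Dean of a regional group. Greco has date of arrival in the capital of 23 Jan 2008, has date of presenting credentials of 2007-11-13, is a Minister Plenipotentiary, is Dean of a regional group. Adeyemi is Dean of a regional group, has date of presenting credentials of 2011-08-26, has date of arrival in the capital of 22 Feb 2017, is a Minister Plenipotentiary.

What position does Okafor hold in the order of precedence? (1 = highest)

By class of mission: Lund and Mendoza (Ambassador); then Johansson, Adeyemi, Beaumont, Tanaka, Okafor and Greco (Minister Plenipotentiary).
Lund and Mendoza are each Dean of a regional group, so the next rule applies.
Among Lund and Mendoza, by date of presenting credentials (later first): Lund (2014-10-14) before Mendoza (2009-10-26).
Johansson, Adeyemi, Beaumont, Tanaka, Okafor and Greco are each Dean of a regional group, so the next rule applies.
Among Johansson, Adeyemi, Beaumont, Tanaka, Okafor and Greco, by date of presenting credentials (later first): Johansson, Adeyemi, Beaumont and Tanaka (2011-08-26) before Okafor and Greco (2007-11-13).
Among Johansson, Adeyemi, Beaumont and Tanaka, by date of arrival in the capital (later first): Johansson (12 Feb 2020) before Adeyemi (22 Feb 2017) before Beaumont (21 Apr 2016) before Tanaka (24 Nov 2014).
Among Okafor and Greco, by date of arrival in the capital (later first): Okafor (9 Jun 2013) before Greco (23 Jan 2008).
Order: Lund, Mendoza, Johansson, Adeyemi, Beaumont, Tanaka, Okafor, Greco. So position 7.

7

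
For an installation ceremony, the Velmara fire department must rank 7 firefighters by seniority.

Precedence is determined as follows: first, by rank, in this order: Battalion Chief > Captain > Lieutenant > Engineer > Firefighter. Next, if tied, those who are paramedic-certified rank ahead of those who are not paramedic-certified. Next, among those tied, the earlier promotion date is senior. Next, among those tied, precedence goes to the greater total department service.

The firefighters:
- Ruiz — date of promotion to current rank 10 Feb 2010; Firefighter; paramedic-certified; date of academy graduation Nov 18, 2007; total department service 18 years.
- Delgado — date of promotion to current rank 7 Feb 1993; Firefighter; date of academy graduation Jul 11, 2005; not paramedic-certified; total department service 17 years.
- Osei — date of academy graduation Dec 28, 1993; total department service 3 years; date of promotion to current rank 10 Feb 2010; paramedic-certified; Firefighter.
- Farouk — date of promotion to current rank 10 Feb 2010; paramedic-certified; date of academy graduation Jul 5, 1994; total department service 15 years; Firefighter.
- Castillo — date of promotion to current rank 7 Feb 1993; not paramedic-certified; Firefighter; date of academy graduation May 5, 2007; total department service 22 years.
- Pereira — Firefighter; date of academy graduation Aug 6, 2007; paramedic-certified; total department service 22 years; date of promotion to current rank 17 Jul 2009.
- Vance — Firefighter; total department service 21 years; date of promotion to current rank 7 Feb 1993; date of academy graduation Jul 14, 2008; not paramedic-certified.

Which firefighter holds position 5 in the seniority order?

By rank: Pereira, Ruiz, Farouk, Osei, Castillo, Vance and Delgado (Firefighter).
Among Pereira, Ruiz, Farouk, Osei, Castillo, Vance and Delgado, paramedic-certified before not paramedic-certified: Pereira, Ruiz, Farouk and Osei (paramedic-certified) before Castillo, Vance and Delgado (not paramedic-certified).
Among Pereira, Ruiz, Farouk and Osei, by date of promotion to current rank (earlier first): Pereira (17 Jul 2009) before Ruiz, Farouk and Osei (10 Feb 2010).
Among Ruiz, Farouk and Osei, by total department service (higher first): Ruiz (18 years) before Farouk (15 years) before Osei (3 years).
Castillo, Vance and Delgado all have date of promotion to current rank 7 Feb 1993, so the next rule applies.
Among Castillo, Vance and Delgado, by total department service (higher first): Castillo (22 years) before Vance (21 years) before Delgado (17 years).
Order: Pereira, Ruiz, Farouk, Osei, Castillo, Vance, Delgado.

Castillo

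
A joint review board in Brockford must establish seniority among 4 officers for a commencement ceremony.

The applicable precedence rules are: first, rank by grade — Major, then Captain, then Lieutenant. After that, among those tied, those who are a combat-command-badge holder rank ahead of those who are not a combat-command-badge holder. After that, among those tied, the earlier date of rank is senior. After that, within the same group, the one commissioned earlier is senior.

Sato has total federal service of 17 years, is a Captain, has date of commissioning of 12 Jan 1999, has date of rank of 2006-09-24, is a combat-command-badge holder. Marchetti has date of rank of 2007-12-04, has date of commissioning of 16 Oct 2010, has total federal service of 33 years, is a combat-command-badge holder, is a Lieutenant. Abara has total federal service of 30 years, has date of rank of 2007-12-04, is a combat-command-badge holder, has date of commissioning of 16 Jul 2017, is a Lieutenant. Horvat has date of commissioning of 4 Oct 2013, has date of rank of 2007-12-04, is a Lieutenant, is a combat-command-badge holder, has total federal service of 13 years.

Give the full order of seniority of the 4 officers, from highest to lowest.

By grade: Sato (Captain); then Marchetti, Horvat and Abara (Lieutenant).
Marchetti, Horvat and Abara are each a combat-command-badge holder, so the next rule applies.
Marchetti, Horvat and Abara all have date of rank 2007-12-04, so the next rule applies.
Among Marchetti, Horvat and Abara, by date of commissioning (earlier first): Marchetti (16 Oct 2010) before Horvat (4 Oct 2013) before Abara (16 Jul 2017).
Full order: Sato, Marchetti, Horvat, Abara.

Sato, Marchetti, Horvat, Abara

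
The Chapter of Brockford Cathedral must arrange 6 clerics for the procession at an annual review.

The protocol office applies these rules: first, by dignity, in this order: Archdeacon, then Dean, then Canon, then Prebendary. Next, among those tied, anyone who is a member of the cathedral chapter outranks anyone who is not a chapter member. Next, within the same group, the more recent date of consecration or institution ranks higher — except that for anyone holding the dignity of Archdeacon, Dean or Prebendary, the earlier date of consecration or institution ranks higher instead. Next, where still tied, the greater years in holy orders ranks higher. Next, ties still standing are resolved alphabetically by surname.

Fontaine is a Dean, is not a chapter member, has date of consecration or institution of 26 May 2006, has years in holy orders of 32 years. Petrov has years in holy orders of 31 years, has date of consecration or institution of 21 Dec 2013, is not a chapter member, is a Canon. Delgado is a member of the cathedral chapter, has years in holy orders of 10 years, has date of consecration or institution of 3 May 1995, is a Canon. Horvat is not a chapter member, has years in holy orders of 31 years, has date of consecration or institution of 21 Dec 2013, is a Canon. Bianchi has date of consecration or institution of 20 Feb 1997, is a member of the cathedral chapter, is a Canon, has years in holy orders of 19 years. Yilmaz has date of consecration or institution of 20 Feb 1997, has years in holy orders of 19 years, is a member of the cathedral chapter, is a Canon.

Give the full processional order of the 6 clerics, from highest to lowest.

Fontaine, Bianchi, Yilmaz, Delgado, Horvat, Petrov

By dignity: Fontaine (Dean); then Bianchi, Yilmaz, Delgado, Horvat and Petrov (Canon).
Among Bianchi, Yilmaz, Delgado, Horvat and Petrov, a member of the cathedral chapter before not a chapter member: Bianchi, Yilmaz and Delgado (a member of the cathedral chapter) before Horvat and Petrov (not a chapter member).
Among Bianchi, Yilmaz and Delgado, by date of consecration or institution (later first): Bianchi and Yilmaz (20 Feb 1997) before Delgado (3 May 1995).
Bianchi and Yilmaz both have years in holy orders 19 years, so the next rule applies.
Among Bianchi and Yilmaz, alphabetically by surname: Bianchi before Yilmaz.
Horvat and Petrov both have date of consecration or institution 21 Dec 2013, so the next rule applies.
Horvat and Petrov both have years in holy orders 31 years, so the next rule applies.
Among Horvat and Petrov, alphabetically by surname: Horvat before Petrov.
Full order: Fontaine, Bianchi, Yilmaz, Delgado, Horvat, Petrov.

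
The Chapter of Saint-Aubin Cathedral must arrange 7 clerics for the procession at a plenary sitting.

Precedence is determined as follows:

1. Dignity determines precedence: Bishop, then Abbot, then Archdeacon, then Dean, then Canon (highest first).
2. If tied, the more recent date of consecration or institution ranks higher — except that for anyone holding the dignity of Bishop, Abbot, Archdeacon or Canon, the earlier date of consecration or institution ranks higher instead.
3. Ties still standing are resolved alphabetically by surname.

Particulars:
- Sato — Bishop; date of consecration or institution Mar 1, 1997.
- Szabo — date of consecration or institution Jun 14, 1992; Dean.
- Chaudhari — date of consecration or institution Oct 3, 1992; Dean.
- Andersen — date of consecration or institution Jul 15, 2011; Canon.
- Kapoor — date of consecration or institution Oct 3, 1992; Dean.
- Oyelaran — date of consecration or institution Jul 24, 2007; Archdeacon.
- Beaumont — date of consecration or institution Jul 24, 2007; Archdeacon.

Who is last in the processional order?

By dignity: Sato (Bishop); then Beaumont and Oyelaran (Archdeacon); then Chaudhari, Kapoor and Szabo (Dean); then Andersen (Canon).
Beaumont and Oyelaran both have date of consecration or institution Jul 24, 2007, so the next rule applies.
Among Beaumont and Oyelaran, alphabetically by surname: Beaumont before Oyelaran.
Among Chaudhari, Kapoor and Szabo, by date of consecration or institution (later first): Chaudhari and Kapoor (Oct 3, 1992) before Szabo (Jun 14, 1992).
Among Chaudhari and Kapoor, alphabetically by surname: Chaudhari before Kapoor.
Order: Sato, Beaumont, Oyelaran, Chaudhari, Kapoor, Szabo, Andersen.

Andersen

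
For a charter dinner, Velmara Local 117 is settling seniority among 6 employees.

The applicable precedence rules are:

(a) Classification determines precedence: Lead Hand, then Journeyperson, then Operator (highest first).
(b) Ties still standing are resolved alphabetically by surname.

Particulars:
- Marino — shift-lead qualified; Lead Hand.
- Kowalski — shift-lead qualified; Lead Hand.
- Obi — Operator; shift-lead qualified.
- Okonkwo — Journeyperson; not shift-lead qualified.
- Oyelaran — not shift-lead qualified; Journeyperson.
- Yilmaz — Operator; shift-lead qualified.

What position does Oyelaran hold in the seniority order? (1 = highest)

By classification: Kowalski and Marino (Lead Hand); then Okonkwo and Oyelaran (Journeyperson); then Obi and Yilmaz (Operator).
Among Kowalski and Marino, alphabetically by surname: Kowalski before Marino.
Among Okonkwo and Oyelaran, alphabetically by surname: Okonkwo before Oyelaran.
Among Obi and Yilmaz, alphabetically by surname: Obi before Yilmaz.
Order: Kowalski, Marino, Okonkwo, Oyelaran, Obi, Yilmaz. So position 4.

4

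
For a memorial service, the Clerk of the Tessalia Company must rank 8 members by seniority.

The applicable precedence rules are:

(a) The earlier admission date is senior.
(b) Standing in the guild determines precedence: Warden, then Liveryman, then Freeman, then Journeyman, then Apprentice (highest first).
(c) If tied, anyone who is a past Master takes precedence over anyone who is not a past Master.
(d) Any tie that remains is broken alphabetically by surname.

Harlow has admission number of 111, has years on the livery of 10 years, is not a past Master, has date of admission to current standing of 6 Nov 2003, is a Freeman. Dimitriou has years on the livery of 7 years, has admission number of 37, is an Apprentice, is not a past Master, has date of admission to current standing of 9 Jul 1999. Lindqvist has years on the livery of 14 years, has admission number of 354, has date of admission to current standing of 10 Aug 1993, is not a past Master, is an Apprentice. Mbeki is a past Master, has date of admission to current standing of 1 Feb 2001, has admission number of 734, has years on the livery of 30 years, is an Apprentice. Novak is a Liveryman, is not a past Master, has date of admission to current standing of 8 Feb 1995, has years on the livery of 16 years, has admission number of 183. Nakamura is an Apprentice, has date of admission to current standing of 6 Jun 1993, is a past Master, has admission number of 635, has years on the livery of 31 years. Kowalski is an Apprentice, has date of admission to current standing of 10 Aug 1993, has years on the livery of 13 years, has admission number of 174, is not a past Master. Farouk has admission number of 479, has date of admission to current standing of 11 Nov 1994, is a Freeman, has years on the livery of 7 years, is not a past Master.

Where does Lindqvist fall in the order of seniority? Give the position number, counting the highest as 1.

3

By date of admission to current standing (earlier first): Nakamura (6 Jun 1993); then Kowalski and Lindqvist (both 10 Aug 1993); then Farouk (11 Nov 1994); then Novak (8 Feb 1995); then Dimitriou (9 Jul 1999); then Mbeki (1 Feb 2001); then Harlow (6 Nov 2003).
Kowalski and Lindqvist are each Apprentice, so the next rule applies.
Kowalski and Lindqvist are each not a past Master, so the next rule applies.
Among Kowalski and Lindqvist, alphabetically by surname: Kowalski before Lindqvist.
Order: Nakamura, Kowalski, Lindqvist, Farouk, Novak, Dimitriou, Mbeki, Harlow. So position 3.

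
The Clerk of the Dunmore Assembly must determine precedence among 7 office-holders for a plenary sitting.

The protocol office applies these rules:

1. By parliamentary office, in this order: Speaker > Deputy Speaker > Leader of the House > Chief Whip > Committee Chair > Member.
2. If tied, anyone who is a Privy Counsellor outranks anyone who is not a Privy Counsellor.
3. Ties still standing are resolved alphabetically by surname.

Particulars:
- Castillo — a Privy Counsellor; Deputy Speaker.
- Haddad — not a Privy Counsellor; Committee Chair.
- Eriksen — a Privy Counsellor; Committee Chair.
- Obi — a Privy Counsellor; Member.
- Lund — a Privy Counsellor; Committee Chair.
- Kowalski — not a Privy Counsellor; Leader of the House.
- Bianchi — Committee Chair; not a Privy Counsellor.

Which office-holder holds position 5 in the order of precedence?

Bianchi

By parliamentary office: Castillo (Deputy Speaker); then Kowalski (Leader of the House); then Eriksen, Lund, Bianchi and Haddad (Committee Chair); then Obi (Member).
Among Eriksen, Lund, Bianchi and Haddad, a Privy Counsellor before not a Privy Counsellor: Eriksen and Lund (a Privy Counsellor) before Bianchi and Haddad (not a Privy Counsellor).
Among Eriksen and Lund, alphabetically by surname: Eriksen before Lund.
Among Bianchi and Haddad, alphabetically by surname: Bianchi before Haddad.
Order: Castillo, Kowalski, Eriksen, Lund, Bianchi, Haddad, Obi.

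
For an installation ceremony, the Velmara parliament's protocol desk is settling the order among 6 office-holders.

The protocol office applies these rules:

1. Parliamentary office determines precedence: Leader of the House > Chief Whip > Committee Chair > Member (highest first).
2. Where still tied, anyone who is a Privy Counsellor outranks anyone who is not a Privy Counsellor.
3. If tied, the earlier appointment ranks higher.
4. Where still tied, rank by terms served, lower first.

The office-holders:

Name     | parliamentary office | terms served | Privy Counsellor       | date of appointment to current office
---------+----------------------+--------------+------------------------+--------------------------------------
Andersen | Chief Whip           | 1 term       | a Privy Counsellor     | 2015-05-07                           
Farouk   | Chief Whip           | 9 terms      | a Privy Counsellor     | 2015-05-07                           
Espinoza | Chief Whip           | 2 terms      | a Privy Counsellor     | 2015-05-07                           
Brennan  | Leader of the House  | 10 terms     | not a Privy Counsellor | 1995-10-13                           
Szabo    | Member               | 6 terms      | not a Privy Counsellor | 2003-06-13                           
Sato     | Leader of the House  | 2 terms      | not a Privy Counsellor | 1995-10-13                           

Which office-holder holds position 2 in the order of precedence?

By parliamentary office: Sato and Brennan (Leader of the House); then Andersen, Espinoza and Farouk (Chief Whip); then Szabo (Member).
Sato and Brennan are each not a Privy Counsellor, so the next rule applies.
Sato and Brennan both have date of appointment to current office 1995-10-13, so the next rule applies.
Among Sato and Brennan, by terms served (lower first): Sato (2 terms) before Brennan (10 terms).
Andersen, Espinoza and Farouk are each a Privy Counsellor, so the next rule applies.
Andersen, Espinoza and Farouk all have date of appointment to current office 2015-05-07, so the next rule applies.
Among Andersen, Espinoza and Farouk, by terms served (lower first): Andersen (1 term) before Espinoza (2 terms) before Farouk (9 terms).
Order: Sato, Brennan, Andersen, Espinoza, Farouk, Szabo.

Brennan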